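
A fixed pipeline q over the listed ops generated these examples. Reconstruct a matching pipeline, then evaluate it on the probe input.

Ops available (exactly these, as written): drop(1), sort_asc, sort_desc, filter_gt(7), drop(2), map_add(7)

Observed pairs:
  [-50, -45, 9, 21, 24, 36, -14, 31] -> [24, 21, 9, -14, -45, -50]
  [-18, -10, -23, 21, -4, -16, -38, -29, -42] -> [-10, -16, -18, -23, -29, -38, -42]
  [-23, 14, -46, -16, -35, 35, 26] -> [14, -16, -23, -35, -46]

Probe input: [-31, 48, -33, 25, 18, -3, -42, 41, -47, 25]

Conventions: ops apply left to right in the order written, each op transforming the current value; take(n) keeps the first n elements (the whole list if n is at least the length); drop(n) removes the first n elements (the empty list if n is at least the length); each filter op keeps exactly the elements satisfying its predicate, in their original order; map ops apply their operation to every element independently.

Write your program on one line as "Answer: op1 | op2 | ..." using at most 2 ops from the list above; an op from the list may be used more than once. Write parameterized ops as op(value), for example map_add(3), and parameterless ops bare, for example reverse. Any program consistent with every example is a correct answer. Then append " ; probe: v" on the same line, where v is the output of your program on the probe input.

sort_desc | drop(2) ; probe: [25, 25, 18, -3, -31, -33, -42, -47]

Check, running the answer program on each example:
  [-50, -45, 9, 21, 24, 36, -14, 31] -> [36, 31, 24, 21, 9, -14, -45, -50] -> [24, 21, 9, -14, -45, -50]
  [-18, -10, -23, 21, -4, -16, -38, -29, -42] -> [21, -4, -10, -16, -18, -23, -29, -38, -42] -> [-10, -16, -18, -23, -29, -38, -42]
  [-23, 14, -46, -16, -35, 35, 26] -> [35, 26, 14, -16, -23, -35, -46] -> [14, -16, -23, -35, -46]
  probe: [-31, 48, -33, 25, 18, -3, -42, 41, -47, 25] -> [48, 41, 25, 25, 18, -3, -31, -33, -42, -47] -> [25, 25, 18, -3, -31, -33, -42, -47]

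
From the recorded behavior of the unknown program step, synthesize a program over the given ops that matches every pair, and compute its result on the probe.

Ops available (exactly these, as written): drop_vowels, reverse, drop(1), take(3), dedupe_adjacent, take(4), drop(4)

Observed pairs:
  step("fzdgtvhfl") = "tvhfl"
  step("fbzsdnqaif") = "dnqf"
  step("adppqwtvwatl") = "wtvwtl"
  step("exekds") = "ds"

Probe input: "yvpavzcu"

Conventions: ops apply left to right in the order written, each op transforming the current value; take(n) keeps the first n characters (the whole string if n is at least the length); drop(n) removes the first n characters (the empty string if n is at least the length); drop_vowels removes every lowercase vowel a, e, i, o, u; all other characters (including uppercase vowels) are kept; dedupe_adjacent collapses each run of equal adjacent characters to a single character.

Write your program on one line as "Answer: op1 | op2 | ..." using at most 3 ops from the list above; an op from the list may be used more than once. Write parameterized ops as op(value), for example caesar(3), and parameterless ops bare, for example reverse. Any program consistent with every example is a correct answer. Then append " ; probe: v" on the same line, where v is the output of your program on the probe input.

dedupe_adjacent | drop(4) | drop_vowels ; probe: "vzc"

Check, running the answer program on each example:
  "fzdgtvhfl" -> "fzdgtvhfl" -> "tvhfl" -> "tvhfl"
  "fbzsdnqaif" -> "fbzsdnqaif" -> "dnqaif" -> "dnqf"
  "adppqwtvwatl" -> "adpqwtvwatl" -> "wtvwatl" -> "wtvwtl"
  "exekds" -> "exekds" -> "ds" -> "ds"
  probe: "yvpavzcu" -> "yvpavzcu" -> "vzcu" -> "vzc"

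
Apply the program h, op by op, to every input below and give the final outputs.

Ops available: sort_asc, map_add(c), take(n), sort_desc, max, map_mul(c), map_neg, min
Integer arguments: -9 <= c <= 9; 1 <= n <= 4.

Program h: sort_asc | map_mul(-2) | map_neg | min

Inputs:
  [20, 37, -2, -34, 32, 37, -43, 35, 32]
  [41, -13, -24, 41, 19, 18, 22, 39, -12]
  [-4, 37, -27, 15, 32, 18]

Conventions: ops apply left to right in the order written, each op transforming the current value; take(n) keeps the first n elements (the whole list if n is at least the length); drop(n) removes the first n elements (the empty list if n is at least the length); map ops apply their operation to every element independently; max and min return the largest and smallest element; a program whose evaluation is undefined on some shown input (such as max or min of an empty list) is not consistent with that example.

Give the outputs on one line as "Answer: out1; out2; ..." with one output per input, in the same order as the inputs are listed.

-86; -48; -54

Execution, op by op:
  [20, 37, -2, -34, 32, 37, -43, 35, 32] -> [-43, -34, -2, 20, 32, 32, 35, 37, 37] -> [86, 68, 4, -40, -64, -64, -70, -74, -74] -> [-86, -68, -4, 40, 64, 64, 70, 74, 74] -> -86
  [41, -13, -24, 41, 19, 18, 22, 39, -12] -> [-24, -13, -12, 18, 19, 22, 39, 41, 41] -> [48, 26, 24, -36, -38, -44, -78, -82, -82] -> [-48, -26, -24, 36, 38, 44, 78, 82, 82] -> -48
  [-4, 37, -27, 15, 32, 18] -> [-27, -4, 15, 18, 32, 37] -> [54, 8, -30, -36, -64, -74] -> [-54, -8, 30, 36, 64, 74] -> -54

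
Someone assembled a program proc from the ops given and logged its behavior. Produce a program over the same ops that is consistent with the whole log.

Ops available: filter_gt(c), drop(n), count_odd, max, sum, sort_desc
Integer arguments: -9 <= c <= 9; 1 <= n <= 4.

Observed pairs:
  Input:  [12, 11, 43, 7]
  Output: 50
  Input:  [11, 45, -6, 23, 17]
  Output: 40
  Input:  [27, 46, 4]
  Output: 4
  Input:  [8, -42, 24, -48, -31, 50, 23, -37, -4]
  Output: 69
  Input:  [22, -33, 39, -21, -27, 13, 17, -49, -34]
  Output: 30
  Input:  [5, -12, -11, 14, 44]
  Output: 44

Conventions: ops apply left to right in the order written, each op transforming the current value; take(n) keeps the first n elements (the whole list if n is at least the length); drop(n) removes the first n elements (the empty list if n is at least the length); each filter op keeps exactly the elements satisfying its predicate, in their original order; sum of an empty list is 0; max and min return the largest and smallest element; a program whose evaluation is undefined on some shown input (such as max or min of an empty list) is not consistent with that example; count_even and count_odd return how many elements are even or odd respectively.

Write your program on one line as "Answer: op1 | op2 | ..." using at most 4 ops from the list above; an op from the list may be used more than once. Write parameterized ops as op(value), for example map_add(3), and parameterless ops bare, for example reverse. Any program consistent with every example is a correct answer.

filter_gt(-6) | drop(2) | sum

Check, running the answer program on each example:
  [12, 11, 43, 7] -> [12, 11, 43, 7] -> [43, 7] -> 50
  [11, 45, -6, 23, 17] -> [11, 45, 23, 17] -> [23, 17] -> 40
  [27, 46, 4] -> [27, 46, 4] -> [4] -> 4
  [8, -42, 24, -48, -31, 50, 23, -37, -4] -> [8, 24, 50, 23, -4] -> [50, 23, -4] -> 69
  [22, -33, 39, -21, -27, 13, 17, -49, -34] -> [22, 39, 13, 17] -> [13, 17] -> 30
  [5, -12, -11, 14, 44] -> [5, 14, 44] -> [44] -> 44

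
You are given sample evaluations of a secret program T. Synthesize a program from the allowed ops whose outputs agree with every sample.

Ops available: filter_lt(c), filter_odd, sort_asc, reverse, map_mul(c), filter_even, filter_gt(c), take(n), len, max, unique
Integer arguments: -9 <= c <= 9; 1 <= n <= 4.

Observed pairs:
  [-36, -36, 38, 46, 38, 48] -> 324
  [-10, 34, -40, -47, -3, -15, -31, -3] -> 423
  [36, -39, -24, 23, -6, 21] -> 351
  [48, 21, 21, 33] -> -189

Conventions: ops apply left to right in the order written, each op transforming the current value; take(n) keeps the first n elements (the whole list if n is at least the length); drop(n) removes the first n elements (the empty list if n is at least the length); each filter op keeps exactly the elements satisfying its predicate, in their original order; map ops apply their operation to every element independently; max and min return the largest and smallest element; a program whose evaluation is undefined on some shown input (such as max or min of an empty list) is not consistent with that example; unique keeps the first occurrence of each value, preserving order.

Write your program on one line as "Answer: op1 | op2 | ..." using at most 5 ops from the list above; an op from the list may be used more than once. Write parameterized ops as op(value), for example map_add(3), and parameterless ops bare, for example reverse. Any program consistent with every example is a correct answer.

reverse | sort_asc | unique | map_mul(-9) | max

Check, running the answer program on each example:
  [-36, -36, 38, 46, 38, 48] -> [48, 38, 46, 38, -36, -36] -> [-36, -36, 38, 38, 46, 48] -> [-36, 38, 46, 48] -> [324, -342, -414, -432] -> 324
  [-10, 34, -40, -47, -3, -15, -31, -3] -> [-3, -31, -15, -3, -47, -40, 34, -10] -> [-47, -40, -31, -15, -10, -3, -3, 34] -> [-47, -40, -31, -15, -10, -3, 34] -> [423, 360, 279, 135, 90, 27, -306] -> 423
  [36, -39, -24, 23, -6, 21] -> [21, -6, 23, -24, -39, 36] -> [-39, -24, -6, 21, 23, 36] -> [-39, -24, -6, 21, 23, 36] -> [351, 216, 54, -189, -207, -324] -> 351
  [48, 21, 21, 33] -> [33, 21, 21, 48] -> [21, 21, 33, 48] -> [21, 33, 48] -> [-189, -297, -432] -> -189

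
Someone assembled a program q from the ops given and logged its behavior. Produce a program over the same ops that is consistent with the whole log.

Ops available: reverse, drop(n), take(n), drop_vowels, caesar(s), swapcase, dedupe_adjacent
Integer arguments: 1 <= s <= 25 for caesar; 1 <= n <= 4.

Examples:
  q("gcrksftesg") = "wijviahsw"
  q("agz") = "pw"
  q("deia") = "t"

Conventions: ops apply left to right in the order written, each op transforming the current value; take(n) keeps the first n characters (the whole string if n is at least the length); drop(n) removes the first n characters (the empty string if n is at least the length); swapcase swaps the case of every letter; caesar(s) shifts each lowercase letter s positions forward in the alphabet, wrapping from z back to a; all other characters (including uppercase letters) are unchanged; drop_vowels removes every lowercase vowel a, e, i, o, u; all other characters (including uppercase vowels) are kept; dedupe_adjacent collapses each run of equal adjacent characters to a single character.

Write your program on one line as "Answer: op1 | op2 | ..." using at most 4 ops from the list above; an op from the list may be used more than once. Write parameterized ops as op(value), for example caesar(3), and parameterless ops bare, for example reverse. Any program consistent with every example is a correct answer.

drop_vowels | caesar(8) | reverse | caesar(8)

Check, running the answer program on each example:
  "gcrksftesg" -> "gcrksftsg" -> "okzsanbao" -> "oabnaszko" -> "wijviahsw"
  "agz" -> "gz" -> "oh" -> "ho" -> "pw"
  "deia" -> "d" -> "l" -> "l" -> "t"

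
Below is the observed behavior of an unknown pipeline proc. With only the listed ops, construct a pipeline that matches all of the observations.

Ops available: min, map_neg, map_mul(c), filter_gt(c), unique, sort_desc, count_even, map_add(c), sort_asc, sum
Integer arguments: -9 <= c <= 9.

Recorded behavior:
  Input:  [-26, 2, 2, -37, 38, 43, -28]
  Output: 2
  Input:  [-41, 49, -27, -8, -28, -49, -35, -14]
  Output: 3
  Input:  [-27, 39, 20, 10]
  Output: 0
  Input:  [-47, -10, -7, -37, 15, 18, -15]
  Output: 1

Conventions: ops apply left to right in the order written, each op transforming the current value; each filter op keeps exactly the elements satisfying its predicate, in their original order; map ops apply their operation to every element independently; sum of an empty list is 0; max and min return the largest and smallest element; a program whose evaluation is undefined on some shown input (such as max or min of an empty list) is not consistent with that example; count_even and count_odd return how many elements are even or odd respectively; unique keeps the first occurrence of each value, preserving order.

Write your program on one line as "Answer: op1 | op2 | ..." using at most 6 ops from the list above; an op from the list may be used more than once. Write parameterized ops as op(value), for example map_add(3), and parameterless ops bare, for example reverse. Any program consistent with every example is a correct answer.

map_mul(3) | map_neg | sort_asc | filter_gt(-5) | map_mul(-9) | count_even

Check, running the answer program on each example:
  [-26, 2, 2, -37, 38, 43, -28] -> [-78, 6, 6, -111, 114, 129, -84] -> [78, -6, -6, 111, -114, -129, 84] -> [-129, -114, -6, -6, 78, 84, 111] -> [78, 84, 111] -> [-702, -756, -999] -> 2
  [-41, 49, -27, -8, -28, -49, -35, -14] -> [-123, 147, -81, -24, -84, -147, -105, -42] -> [123, -147, 81, 24, 84, 147, 105, 42] -> [-147, 24, 42, 81, 84, 105, 123, 147] -> [24, 42, 81, 84, 105, 123, 147] -> [-216, -378, -729, -756, -945, -1107, -1323] -> 3
  [-27, 39, 20, 10] -> [-81, 117, 60, 30] -> [81, -117, -60, -30] -> [-117, -60, -30, 81] -> [81] -> [-729] -> 0
  [-47, -10, -7, -37, 15, 18, -15] -> [-141, -30, -21, -111, 45, 54, -45] -> [141, 30, 21, 111, -45, -54, 45] -> [-54, -45, 21, 30, 45, 111, 141] -> [21, 30, 45, 111, 141] -> [-189, -270, -405, -999, -1269] -> 1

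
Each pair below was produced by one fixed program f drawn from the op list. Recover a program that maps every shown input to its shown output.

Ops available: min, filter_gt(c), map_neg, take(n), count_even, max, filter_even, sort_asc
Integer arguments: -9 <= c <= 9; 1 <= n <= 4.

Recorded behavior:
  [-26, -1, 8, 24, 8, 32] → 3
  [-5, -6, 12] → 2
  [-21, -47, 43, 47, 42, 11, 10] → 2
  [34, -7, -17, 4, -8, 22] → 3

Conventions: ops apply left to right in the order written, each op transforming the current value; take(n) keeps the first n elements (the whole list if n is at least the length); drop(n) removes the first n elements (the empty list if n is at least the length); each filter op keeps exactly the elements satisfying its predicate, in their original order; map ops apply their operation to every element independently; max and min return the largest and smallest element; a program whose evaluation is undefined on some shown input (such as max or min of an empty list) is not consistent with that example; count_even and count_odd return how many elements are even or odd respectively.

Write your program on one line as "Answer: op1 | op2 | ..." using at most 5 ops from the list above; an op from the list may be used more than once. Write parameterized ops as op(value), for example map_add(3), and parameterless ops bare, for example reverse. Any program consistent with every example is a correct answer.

map_neg | filter_even | map_neg | take(3) | count_even

Check, running the answer program on each example:
  [-26, -1, 8, 24, 8, 32] -> [26, 1, -8, -24, -8, -32] -> [26, -8, -24, -8, -32] -> [-26, 8, 24, 8, 32] -> [-26, 8, 24] -> 3
  [-5, -6, 12] -> [5, 6, -12] -> [6, -12] -> [-6, 12] -> [-6, 12] -> 2
  [-21, -47, 43, 47, 42, 11, 10] -> [21, 47, -43, -47, -42, -11, -10] -> [-42, -10] -> [42, 10] -> [42, 10] -> 2
  [34, -7, -17, 4, -8, 22] -> [-34, 7, 17, -4, 8, -22] -> [-34, -4, 8, -22] -> [34, 4, -8, 22] -> [34, 4, -8] -> 3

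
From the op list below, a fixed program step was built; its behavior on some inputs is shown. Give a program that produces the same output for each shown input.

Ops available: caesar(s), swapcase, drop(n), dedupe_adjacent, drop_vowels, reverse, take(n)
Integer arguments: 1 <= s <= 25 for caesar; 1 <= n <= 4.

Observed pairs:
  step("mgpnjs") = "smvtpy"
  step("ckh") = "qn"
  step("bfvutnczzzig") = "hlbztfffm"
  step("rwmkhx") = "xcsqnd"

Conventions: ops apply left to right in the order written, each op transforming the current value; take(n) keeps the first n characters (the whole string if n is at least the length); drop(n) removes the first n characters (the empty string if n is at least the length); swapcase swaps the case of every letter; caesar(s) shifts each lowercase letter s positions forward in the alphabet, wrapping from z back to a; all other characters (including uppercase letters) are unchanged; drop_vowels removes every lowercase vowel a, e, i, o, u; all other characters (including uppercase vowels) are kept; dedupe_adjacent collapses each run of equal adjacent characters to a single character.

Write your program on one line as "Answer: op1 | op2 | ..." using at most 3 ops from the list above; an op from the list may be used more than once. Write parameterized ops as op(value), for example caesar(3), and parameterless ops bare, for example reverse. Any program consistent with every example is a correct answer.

caesar(6) | drop_vowels

Check, running the answer program on each example:
  "mgpnjs" -> "smvtpy" -> "smvtpy"
  "ckh" -> "iqn" -> "qn"
  "bfvutnczzzig" -> "hlbaztifffom" -> "hlbztfffm"
  "rwmkhx" -> "xcsqnd" -> "xcsqnd"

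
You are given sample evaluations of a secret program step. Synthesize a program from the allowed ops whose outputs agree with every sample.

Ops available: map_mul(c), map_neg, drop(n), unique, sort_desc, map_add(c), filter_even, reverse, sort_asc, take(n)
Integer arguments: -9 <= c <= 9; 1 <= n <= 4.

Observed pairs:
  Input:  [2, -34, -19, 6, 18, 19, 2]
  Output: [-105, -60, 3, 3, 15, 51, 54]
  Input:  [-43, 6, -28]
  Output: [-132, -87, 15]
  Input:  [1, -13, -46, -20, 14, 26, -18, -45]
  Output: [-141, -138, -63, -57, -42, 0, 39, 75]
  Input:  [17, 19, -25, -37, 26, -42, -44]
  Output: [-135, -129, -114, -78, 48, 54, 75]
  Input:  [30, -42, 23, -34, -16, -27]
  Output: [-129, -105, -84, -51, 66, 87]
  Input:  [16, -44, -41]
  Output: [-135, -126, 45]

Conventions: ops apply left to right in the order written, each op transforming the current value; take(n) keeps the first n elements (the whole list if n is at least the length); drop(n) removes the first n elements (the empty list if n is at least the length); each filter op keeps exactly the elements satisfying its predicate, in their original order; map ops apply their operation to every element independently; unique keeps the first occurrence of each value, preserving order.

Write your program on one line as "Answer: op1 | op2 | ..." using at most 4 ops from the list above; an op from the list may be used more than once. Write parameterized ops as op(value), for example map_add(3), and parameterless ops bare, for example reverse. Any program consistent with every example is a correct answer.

map_add(-1) | map_mul(3) | sort_desc | reverse

Check, running the answer program on each example:
  [2, -34, -19, 6, 18, 19, 2] -> [1, -35, -20, 5, 17, 18, 1] -> [3, -105, -60, 15, 51, 54, 3] -> [54, 51, 15, 3, 3, -60, -105] -> [-105, -60, 3, 3, 15, 51, 54]
  [-43, 6, -28] -> [-44, 5, -29] -> [-132, 15, -87] -> [15, -87, -132] -> [-132, -87, 15]
  [1, -13, -46, -20, 14, 26, -18, -45] -> [0, -14, -47, -21, 13, 25, -19, -46] -> [0, -42, -141, -63, 39, 75, -57, -138] -> [75, 39, 0, -42, -57, -63, -138, -141] -> [-141, -138, -63, -57, -42, 0, 39, 75]
  [17, 19, -25, -37, 26, -42, -44] -> [16, 18, -26, -38, 25, -43, -45] -> [48, 54, -78, -114, 75, -129, -135] -> [75, 54, 48, -78, -114, -129, -135] -> [-135, -129, -114, -78, 48, 54, 75]
  [30, -42, 23, -34, -16, -27] -> [29, -43, 22, -35, -17, -28] -> [87, -129, 66, -105, -51, -84] -> [87, 66, -51, -84, -105, -129] -> [-129, -105, -84, -51, 66, 87]
  [16, -44, -41] -> [15, -45, -42] -> [45, -135, -126] -> [45, -126, -135] -> [-135, -126, 45]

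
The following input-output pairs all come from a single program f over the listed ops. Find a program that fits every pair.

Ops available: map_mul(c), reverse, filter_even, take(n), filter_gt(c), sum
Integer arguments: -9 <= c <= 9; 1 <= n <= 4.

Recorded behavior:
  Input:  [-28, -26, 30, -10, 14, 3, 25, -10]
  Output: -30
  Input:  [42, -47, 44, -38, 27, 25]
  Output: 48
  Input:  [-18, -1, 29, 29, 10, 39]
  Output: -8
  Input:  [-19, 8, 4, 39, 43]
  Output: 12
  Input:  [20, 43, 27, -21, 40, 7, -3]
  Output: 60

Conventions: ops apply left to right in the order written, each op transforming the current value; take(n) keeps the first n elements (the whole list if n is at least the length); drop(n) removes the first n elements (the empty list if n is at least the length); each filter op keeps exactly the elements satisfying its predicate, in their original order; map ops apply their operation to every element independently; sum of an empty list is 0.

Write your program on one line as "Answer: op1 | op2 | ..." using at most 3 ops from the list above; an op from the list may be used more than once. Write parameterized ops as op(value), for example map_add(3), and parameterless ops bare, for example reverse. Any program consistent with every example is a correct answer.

reverse | filter_even | sum

Check, running the answer program on each example:
  [-28, -26, 30, -10, 14, 3, 25, -10] -> [-10, 25, 3, 14, -10, 30, -26, -28] -> [-10, 14, -10, 30, -26, -28] -> -30
  [42, -47, 44, -38, 27, 25] -> [25, 27, -38, 44, -47, 42] -> [-38, 44, 42] -> 48
  [-18, -1, 29, 29, 10, 39] -> [39, 10, 29, 29, -1, -18] -> [10, -18] -> -8
  [-19, 8, 4, 39, 43] -> [43, 39, 4, 8, -19] -> [4, 8] -> 12
  [20, 43, 27, -21, 40, 7, -3] -> [-3, 7, 40, -21, 27, 43, 20] -> [40, 20] -> 60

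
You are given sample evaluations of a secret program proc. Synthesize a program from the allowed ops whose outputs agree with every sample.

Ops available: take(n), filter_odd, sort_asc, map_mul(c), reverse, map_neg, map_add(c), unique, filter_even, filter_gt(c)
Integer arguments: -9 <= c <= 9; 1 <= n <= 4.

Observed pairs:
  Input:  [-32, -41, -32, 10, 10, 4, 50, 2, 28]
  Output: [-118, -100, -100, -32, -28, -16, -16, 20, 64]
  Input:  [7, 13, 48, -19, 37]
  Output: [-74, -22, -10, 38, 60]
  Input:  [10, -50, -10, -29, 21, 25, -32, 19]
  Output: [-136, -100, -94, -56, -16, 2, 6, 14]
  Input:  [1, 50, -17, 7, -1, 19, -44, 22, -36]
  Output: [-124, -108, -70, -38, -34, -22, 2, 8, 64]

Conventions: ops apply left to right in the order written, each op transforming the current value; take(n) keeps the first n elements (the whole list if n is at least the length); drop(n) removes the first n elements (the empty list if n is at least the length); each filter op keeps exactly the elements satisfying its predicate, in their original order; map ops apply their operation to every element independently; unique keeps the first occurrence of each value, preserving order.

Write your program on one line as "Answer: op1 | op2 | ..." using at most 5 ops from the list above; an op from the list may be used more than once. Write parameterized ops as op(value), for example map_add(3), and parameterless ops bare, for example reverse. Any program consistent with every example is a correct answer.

sort_asc | map_add(-9) | map_add(-9) | map_mul(2)

Check, running the answer program on each example:
  [-32, -41, -32, 10, 10, 4, 50, 2, 28] -> [-41, -32, -32, 2, 4, 10, 10, 28, 50] -> [-50, -41, -41, -7, -5, 1, 1, 19, 41] -> [-59, -50, -50, -16, -14, -8, -8, 10, 32] -> [-118, -100, -100, -32, -28, -16, -16, 20, 64]
  [7, 13, 48, -19, 37] -> [-19, 7, 13, 37, 48] -> [-28, -2, 4, 28, 39] -> [-37, -11, -5, 19, 30] -> [-74, -22, -10, 38, 60]
  [10, -50, -10, -29, 21, 25, -32, 19] -> [-50, -32, -29, -10, 10, 19, 21, 25] -> [-59, -41, -38, -19, 1, 10, 12, 16] -> [-68, -50, -47, -28, -8, 1, 3, 7] -> [-136, -100, -94, -56, -16, 2, 6, 14]
  [1, 50, -17, 7, -1, 19, -44, 22, -36] -> [-44, -36, -17, -1, 1, 7, 19, 22, 50] -> [-53, -45, -26, -10, -8, -2, 10, 13, 41] -> [-62, -54, -35, -19, -17, -11, 1, 4, 32] -> [-124, -108, -70, -38, -34, -22, 2, 8, 64]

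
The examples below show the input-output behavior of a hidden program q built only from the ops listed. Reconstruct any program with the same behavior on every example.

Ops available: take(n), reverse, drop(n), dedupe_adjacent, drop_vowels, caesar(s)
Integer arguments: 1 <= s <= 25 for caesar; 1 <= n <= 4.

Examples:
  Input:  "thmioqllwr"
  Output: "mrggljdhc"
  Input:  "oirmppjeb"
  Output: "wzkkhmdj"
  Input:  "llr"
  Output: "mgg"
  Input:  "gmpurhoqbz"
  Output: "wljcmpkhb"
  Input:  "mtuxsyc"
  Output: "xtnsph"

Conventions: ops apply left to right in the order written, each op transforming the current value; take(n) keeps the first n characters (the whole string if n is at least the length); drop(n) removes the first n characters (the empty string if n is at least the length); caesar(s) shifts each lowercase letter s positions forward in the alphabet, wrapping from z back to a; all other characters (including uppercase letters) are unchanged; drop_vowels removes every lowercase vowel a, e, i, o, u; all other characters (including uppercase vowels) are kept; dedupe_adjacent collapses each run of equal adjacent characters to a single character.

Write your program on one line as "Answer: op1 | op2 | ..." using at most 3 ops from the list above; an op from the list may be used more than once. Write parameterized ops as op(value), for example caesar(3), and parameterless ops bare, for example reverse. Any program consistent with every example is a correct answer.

caesar(21) | drop_vowels | reverse

Check, running the answer program on each example:
  "thmioqllwr" -> "ochdjlggrm" -> "chdjlggrm" -> "mrggljdhc"
  "oirmppjeb" -> "jdmhkkezw" -> "jdmhkkzw" -> "wzkkhmdj"
  "llr" -> "ggm" -> "ggm" -> "mgg"
  "gmpurhoqbz" -> "bhkpmcjlwu" -> "bhkpmcjlw" -> "wljcmpkhb"
  "mtuxsyc" -> "hopsntx" -> "hpsntx" -> "xtnsph"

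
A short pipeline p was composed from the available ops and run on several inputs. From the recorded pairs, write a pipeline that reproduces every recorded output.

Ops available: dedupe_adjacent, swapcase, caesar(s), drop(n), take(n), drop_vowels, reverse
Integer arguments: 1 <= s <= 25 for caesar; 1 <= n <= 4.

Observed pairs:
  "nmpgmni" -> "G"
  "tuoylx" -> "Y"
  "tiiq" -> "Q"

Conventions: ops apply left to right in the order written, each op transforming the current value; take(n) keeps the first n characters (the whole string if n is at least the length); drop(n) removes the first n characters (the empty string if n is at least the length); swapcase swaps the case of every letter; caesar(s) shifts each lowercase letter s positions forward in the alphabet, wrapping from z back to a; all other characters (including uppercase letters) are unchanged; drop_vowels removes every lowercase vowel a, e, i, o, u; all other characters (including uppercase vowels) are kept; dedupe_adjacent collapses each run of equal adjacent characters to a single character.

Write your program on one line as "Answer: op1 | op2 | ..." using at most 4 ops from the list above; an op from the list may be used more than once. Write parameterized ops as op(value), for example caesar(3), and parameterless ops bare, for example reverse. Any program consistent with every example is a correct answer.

swapcase | take(4) | drop(3)

Check, running the answer program on each example:
  "nmpgmni" -> "NMPGMNI" -> "NMPG" -> "G"
  "tuoylx" -> "TUOYLX" -> "TUOY" -> "Y"
  "tiiq" -> "TIIQ" -> "TIIQ" -> "Q"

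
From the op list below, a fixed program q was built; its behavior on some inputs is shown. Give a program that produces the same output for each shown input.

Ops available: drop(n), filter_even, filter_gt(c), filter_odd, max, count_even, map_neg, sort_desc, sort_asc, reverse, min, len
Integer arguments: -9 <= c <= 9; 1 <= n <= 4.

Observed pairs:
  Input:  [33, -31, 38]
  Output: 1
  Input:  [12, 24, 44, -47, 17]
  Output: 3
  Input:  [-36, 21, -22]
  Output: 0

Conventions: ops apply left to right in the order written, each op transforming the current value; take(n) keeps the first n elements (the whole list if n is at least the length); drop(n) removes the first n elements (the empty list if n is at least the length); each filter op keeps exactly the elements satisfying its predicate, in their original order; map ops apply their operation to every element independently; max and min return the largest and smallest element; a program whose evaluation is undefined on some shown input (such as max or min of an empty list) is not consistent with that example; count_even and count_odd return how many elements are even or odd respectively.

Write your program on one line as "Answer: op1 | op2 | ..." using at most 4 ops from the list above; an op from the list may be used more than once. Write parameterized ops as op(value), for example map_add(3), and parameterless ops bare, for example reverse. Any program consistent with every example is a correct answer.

filter_gt(0) | filter_even | reverse | count_even

Check, running the answer program on each example:
  [33, -31, 38] -> [33, 38] -> [38] -> [38] -> 1
  [12, 24, 44, -47, 17] -> [12, 24, 44, 17] -> [12, 24, 44] -> [44, 24, 12] -> 3
  [-36, 21, -22] -> [21] -> [] -> [] -> 0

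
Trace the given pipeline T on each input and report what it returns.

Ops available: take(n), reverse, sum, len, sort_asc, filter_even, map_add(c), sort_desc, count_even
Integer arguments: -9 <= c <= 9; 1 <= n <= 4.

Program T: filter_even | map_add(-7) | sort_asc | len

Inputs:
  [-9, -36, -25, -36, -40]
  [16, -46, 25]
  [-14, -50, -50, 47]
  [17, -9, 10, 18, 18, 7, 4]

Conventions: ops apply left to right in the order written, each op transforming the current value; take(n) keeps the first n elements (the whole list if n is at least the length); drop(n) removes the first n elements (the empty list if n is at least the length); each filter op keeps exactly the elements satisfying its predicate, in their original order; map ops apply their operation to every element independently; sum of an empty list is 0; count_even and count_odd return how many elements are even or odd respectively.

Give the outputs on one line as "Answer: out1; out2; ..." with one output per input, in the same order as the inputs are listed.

Execution, op by op:
  [-9, -36, -25, -36, -40] -> [-36, -36, -40] -> [-43, -43, -47] -> [-47, -43, -43] -> 3
  [16, -46, 25] -> [16, -46] -> [9, -53] -> [-53, 9] -> 2
  [-14, -50, -50, 47] -> [-14, -50, -50] -> [-21, -57, -57] -> [-57, -57, -21] -> 3
  [17, -9, 10, 18, 18, 7, 4] -> [10, 18, 18, 4] -> [3, 11, 11, -3] -> [-3, 3, 11, 11] -> 4

3; 2; 3; 4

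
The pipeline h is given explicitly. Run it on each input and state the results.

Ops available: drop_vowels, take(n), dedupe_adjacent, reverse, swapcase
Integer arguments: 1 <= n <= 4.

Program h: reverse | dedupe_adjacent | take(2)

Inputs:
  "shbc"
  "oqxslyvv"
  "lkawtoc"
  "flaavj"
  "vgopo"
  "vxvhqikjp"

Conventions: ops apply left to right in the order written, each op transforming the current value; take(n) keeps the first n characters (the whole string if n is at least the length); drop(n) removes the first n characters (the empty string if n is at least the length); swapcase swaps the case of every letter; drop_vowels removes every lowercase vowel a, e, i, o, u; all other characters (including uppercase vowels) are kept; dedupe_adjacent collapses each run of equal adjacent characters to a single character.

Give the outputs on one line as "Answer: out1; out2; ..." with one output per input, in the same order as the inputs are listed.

Execution, op by op:
  "shbc" -> "cbhs" -> "cbhs" -> "cb"
  "oqxslyvv" -> "vvylsxqo" -> "vylsxqo" -> "vy"
  "lkawtoc" -> "cotwakl" -> "cotwakl" -> "co"
  "flaavj" -> "jvaalf" -> "jvalf" -> "jv"
  "vgopo" -> "opogv" -> "opogv" -> "op"
  "vxvhqikjp" -> "pjkiqhvxv" -> "pjkiqhvxv" -> "pj"

"cb"; "vy"; "co"; "jv"; "op"; "pj"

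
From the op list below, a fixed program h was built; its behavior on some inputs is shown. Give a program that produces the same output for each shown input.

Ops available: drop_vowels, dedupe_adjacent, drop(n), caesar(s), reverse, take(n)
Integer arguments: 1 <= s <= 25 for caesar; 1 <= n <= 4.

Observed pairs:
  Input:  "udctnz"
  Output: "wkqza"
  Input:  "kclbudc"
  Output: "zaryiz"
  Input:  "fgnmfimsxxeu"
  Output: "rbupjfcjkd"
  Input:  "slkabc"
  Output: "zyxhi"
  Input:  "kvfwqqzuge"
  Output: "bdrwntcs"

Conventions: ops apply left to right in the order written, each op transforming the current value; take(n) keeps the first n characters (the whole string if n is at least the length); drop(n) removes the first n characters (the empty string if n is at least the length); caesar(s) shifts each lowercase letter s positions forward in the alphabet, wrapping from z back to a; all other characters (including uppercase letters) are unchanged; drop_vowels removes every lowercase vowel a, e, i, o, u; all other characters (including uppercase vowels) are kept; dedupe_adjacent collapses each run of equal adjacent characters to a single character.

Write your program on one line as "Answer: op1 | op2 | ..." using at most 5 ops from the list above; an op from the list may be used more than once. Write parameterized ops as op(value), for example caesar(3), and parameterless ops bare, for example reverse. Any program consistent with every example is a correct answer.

caesar(23) | drop(1) | dedupe_adjacent | reverse

Check, running the answer program on each example:
  "udctnz" -> "razqkw" -> "azqkw" -> "azqkw" -> "wkqza"
  "kclbudc" -> "hziyraz" -> "ziyraz" -> "ziyraz" -> "zaryiz"
  "fgnmfimsxxeu" -> "cdkjcfjpuubr" -> "dkjcfjpuubr" -> "dkjcfjpubr" -> "rbupjfcjkd"
  "slkabc" -> "pihxyz" -> "ihxyz" -> "ihxyz" -> "zyxhi"
  "kvfwqqzuge" -> "hsctnnwrdb" -> "sctnnwrdb" -> "sctnwrdb" -> "bdrwntcs"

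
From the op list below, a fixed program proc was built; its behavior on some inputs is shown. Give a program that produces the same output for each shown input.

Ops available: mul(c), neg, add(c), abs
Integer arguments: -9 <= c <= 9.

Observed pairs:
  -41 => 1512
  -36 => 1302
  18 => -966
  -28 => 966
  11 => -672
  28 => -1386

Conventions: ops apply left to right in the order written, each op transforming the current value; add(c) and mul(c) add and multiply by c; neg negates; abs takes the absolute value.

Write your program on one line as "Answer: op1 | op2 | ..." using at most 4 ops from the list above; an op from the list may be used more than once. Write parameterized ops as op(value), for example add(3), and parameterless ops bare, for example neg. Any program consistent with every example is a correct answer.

add(5) | mul(-7) | mul(6)

Check, running the answer program on each example:
  -41 -> -36 -> 252 -> 1512
  -36 -> -31 -> 217 -> 1302
  18 -> 23 -> -161 -> -966
  -28 -> -23 -> 161 -> 966
  11 -> 16 -> -112 -> -672
  28 -> 33 -> -231 -> -1386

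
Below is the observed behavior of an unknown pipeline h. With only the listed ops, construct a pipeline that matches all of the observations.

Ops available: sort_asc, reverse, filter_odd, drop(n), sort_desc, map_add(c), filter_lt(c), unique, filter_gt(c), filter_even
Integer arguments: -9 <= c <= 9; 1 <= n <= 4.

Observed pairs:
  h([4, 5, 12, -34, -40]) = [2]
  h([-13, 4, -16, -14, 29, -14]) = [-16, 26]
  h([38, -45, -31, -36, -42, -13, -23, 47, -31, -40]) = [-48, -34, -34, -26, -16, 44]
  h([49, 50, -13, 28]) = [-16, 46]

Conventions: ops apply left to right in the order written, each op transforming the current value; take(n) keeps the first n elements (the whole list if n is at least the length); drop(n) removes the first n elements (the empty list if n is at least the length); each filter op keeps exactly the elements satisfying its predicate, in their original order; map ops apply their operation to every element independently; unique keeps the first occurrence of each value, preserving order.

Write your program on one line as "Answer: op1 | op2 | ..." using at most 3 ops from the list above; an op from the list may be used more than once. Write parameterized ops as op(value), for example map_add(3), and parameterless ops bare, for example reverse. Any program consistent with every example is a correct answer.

filter_odd | map_add(-3) | sort_asc

Check, running the answer program on each example:
  [4, 5, 12, -34, -40] -> [5] -> [2] -> [2]
  [-13, 4, -16, -14, 29, -14] -> [-13, 29] -> [-16, 26] -> [-16, 26]
  [38, -45, -31, -36, -42, -13, -23, 47, -31, -40] -> [-45, -31, -13, -23, 47, -31] -> [-48, -34, -16, -26, 44, -34] -> [-48, -34, -34, -26, -16, 44]
  [49, 50, -13, 28] -> [49, -13] -> [46, -16] -> [-16, 46]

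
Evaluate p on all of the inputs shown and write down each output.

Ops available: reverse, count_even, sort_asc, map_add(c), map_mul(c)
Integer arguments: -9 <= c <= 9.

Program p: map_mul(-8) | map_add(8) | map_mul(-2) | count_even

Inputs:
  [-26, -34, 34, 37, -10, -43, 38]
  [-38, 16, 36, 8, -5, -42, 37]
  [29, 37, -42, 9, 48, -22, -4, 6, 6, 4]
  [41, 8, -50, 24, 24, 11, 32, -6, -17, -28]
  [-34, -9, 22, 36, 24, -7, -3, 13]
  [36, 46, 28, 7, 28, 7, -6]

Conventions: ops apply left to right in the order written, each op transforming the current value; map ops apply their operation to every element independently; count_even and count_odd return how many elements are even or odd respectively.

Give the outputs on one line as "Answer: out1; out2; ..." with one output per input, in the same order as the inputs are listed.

Execution, op by op:
  [-26, -34, 34, 37, -10, -43, 38] -> [208, 272, -272, -296, 80, 344, -304] -> [216, 280, -264, -288, 88, 352, -296] -> [-432, -560, 528, 576, -176, -704, 592] -> 7
  [-38, 16, 36, 8, -5, -42, 37] -> [304, -128, -288, -64, 40, 336, -296] -> [312, -120, -280, -56, 48, 344, -288] -> [-624, 240, 560, 112, -96, -688, 576] -> 7
  [29, 37, -42, 9, 48, -22, -4, 6, 6, 4] -> [-232, -296, 336, -72, -384, 176, 32, -48, -48, -32] -> [-224, -288, 344, -64, -376, 184, 40, -40, -40, -24] -> [448, 576, -688, 128, 752, -368, -80, 80, 80, 48] -> 10
  [41, 8, -50, 24, 24, 11, 32, -6, -17, -28] -> [-328, -64, 400, -192, -192, -88, -256, 48, 136, 224] -> [-320, -56, 408, -184, -184, -80, -248, 56, 144, 232] -> [640, 112, -816, 368, 368, 160, 496, -112, -288, -464] -> 10
  [-34, -9, 22, 36, 24, -7, -3, 13] -> [272, 72, -176, -288, -192, 56, 24, -104] -> [280, 80, -168, -280, -184, 64, 32, -96] -> [-560, -160, 336, 560, 368, -128, -64, 192] -> 8
  [36, 46, 28, 7, 28, 7, -6] -> [-288, -368, -224, -56, -224, -56, 48] -> [-280, -360, -216, -48, -216, -48, 56] -> [560, 720, 432, 96, 432, 96, -112] -> 7

7; 7; 10; 10; 8; 7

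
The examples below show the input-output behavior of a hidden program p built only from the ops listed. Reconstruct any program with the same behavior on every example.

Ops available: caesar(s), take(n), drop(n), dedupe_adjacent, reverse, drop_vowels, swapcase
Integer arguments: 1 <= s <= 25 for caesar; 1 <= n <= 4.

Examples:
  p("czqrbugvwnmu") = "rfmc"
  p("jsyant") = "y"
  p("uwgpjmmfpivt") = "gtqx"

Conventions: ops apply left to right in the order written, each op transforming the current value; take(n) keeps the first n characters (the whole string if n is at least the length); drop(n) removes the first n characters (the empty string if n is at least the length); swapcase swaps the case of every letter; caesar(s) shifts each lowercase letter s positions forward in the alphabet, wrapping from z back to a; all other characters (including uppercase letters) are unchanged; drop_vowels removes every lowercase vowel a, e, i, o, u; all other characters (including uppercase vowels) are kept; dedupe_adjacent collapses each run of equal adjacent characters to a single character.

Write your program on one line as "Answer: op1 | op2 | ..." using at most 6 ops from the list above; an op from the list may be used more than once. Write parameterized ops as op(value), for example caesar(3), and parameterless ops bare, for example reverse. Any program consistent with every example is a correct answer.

caesar(11) | dedupe_adjacent | drop_vowels | drop(3) | take(4) | reverse

Check, running the answer program on each example:
  "czqrbugvwnmu" -> "nkbcmfrghyxf" -> "nkbcmfrghyxf" -> "nkbcmfrghyxf" -> "cmfrghyxf" -> "cmfr" -> "rfmc"
  "jsyant" -> "udjlye" -> "udjlye" -> "djly" -> "y" -> "y" -> "y"
  "uwgpjmmfpivt" -> "fhrauxxqatge" -> "fhrauxqatge" -> "fhrxqtg" -> "xqtg" -> "xqtg" -> "gtqx"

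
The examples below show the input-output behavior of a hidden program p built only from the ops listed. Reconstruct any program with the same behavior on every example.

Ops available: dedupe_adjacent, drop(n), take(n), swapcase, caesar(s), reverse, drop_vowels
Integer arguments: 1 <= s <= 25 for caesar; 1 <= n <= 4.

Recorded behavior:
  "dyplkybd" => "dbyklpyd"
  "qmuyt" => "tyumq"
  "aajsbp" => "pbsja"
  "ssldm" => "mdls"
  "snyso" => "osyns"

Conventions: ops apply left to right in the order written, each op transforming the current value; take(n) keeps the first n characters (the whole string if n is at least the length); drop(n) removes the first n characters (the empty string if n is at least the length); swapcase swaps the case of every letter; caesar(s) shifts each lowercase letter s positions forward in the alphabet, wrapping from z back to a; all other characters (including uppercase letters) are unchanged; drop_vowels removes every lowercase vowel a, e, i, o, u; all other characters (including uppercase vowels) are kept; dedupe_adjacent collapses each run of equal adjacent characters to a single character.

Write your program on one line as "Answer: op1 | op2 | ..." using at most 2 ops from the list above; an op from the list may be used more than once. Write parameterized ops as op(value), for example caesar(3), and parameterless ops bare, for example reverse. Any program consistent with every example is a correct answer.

dedupe_adjacent | reverse

Check, running the answer program on each example:
  "dyplkybd" -> "dyplkybd" -> "dbyklpyd"
  "qmuyt" -> "qmuyt" -> "tyumq"
  "aajsbp" -> "ajsbp" -> "pbsja"
  "ssldm" -> "sldm" -> "mdls"
  "snyso" -> "snyso" -> "osyns"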